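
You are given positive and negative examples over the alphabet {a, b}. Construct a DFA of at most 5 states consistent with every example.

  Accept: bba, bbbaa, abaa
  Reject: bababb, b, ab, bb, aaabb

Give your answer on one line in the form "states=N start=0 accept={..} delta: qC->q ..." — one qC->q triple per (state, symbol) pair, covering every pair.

states=2 start=0 accept={0} delta: 0a->0 0b->1 1a->0 1b->1

Fold the examples into a partial DFA from state 0: repeatedly fix the first undefined (state, symbol) met by the shortest-then-alphabetical prefix, trying targets in increasing order and rejecting any under which an Accept and a Reject string meet in one state with the same remainder; add a state when all current targets are rejected. Accepting states are where Accept strings end.
a: 0a undefined. 0a->0: ok.
b: 0b undefined. 0b->0: no, bba/bababb meet in 0. Open state 1: 0b->1.
ba: 1a undefined. 1a->0: ok.
bb: 1b undefined. 1b->0: no, bba/bababb meet in 0. 1b->1: ok.
All examples now run through 2 states with every (state, symbol) defined. Accept strings end in {0}, Reject strings end in {1}; accept={0}.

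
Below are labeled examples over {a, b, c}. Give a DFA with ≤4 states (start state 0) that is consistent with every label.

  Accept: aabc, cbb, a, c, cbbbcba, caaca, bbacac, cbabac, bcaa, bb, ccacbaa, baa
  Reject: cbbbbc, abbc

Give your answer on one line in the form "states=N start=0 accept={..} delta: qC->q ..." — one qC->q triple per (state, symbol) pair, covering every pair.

states=3 start=0 accept={0,2} delta: 0a->0 0b->1 0c->0 1a->0 1b->2 1c->0 2a->0 2b->1 2c->1

Grow the machine one transition at a time. Run the examples from 0; the earliest place one falls off (shortest prefix, ties alphabetical) gets sent to the lowest-numbered state that keeps every Accept/Reject pair distinguishable — a pair clashes when both reach the same state with identical unread suffix — and to a fresh state only if none does.
a: 0a undefined. 0a->0: ok.
b: 0b undefined. 0b->0: no, aabc/abbc meet in 0 with "c" left. Open state 1: 0b->1.
c: 0c undefined. 0c->0: ok.
ba: 1a undefined. 1a->0: ok.
bb: 1b undefined. 1b->0: no, cbb/cbbbbc meet in 0. 1b->1: no, aabc/cbbbbc meet in 1 with "c" left. Open state 2: 1b->2.
bc: 1c undefined. 1c->0: ok.
bba: 2a undefined. 2a->0: ok.
abbc: 2c undefined. 2c->0: no, aabc/abbc meet in 0. 2c->1: ok.
cbbb: 2b undefined. 2b->0: no, aabc/cbbbbc meet in 0. 2b->1: ok.
All examples now run through 3 states with every (state, symbol) defined. Accept strings end in {0,2}, Reject strings end in {1}; accept={0,2}.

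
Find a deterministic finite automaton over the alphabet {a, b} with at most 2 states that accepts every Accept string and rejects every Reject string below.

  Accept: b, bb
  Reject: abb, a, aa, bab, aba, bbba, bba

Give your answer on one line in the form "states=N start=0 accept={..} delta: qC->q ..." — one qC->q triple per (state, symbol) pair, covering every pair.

states=2 start=0 accept={0} delta: 0a->1 0b->0 1a->1 1b->1

Fold the examples into a partial DFA from state 0: repeatedly fix the first undefined (state, symbol) met by the shortest-then-alphabetical prefix, trying targets in increasing order and rejecting any under which an Accept and a Reject string meet in one state with the same remainder; add a state when all current targets are rejected. Accepting states are where Accept strings end.
a: 0a undefined. 0a->0: no, bb/abb meet in 0 with "bb" left. Open state 1: 0a->1.
b: 0b undefined. 0b->0: ok.
aa: 1a undefined. 1a->0: no, b/aa meet in 0. 1a->1: ok.
ab: 1b undefined. 1b->0: no, b/abb meet in 0. 1b->1: ok.
All examples now run through 2 states with every (state, symbol) defined. Accept strings end in {0}, Reject strings end in {1}; accept={0}.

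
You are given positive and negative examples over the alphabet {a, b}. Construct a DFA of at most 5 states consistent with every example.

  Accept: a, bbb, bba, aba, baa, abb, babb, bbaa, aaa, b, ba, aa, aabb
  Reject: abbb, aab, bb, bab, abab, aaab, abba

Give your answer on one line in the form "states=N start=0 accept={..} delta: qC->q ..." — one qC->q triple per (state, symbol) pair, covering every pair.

State merging on the prefix tree: take the shortest (then alphabetical) example prefix whose next move is undefined and point that move at state 0, else 1, else 2, ...; a target is out if some Accept/Reject pair would then sit in one state with the same input left (inseparable). If every existing state is out, open a new one.
a: 0a undefined. 0a->0: no, bbb/abbb meet in 0 with "bbb" left. Open state 1: 0a->1.
b: 0b undefined. 0b->0: no, bbb/bb meet in 0. 0b->1: ok.
aa: 1a undefined. 1a->0: no, a/aab meet in 1. 1a->1: ok.
ab: 1b undefined. 1b->0: no, a/abba meet in 1. 1b->1: no, a/abbb meet in 1. Open state 2: 1b->2.
aba: 2a undefined. 2a->0: no, a/abab meet in 1. 2a->1: ok.
abb: 2b undefined. 2b->0: no, a/abbb meet in 1. 2b->1: no, a/abba meet in 1. 2b->2: no, a/abba meet in 1. Open state 3: 2b->3.
abba: 3a undefined. 3a->0: ok.
abbb: 3b undefined. 3b->0: ok.
All examples now run through 4 states with every (state, symbol) defined. Accept strings end in {1,3}, Reject strings end in {0,2}; accept={1,3}.

states=4 start=0 accept={1,3} delta: 0a->1 0b->1 1a->1 1b->2 2a->1 2b->3 3a->0 3b->0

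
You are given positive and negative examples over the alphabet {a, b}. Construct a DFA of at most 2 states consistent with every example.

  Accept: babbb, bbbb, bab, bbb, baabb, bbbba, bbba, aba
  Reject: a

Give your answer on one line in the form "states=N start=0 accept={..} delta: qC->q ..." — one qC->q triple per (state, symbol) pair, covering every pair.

Fold the examples into a partial DFA from state 0: repeatedly fix the first undefined (state, symbol) met by the shortest-then-alphabetical prefix, trying targets in increasing order and rejecting any under which an Accept and a Reject string meet in one state with the same remainder; add a state when all current targets are rejected. Accepting states are where Accept strings end.
a: 0a undefined. 0a->0: ok.
b: 0b undefined. 0b->0: no, babbb/a meet in 0. Open state 1: 0b->1.
ba: 1a undefined. 1a->0: no, aba/a meet in 0. 1a->1: ok.
bb: 1b undefined. 1b->0: no, babbb/a meet in 0. 1b->1: ok.
All examples now run through 2 states with every (state, symbol) defined. Accept strings end in {1}, Reject strings end in {0}; accept={1}.

states=2 start=0 accept={1} delta: 0a->0 0b->1 1a->1 1b->1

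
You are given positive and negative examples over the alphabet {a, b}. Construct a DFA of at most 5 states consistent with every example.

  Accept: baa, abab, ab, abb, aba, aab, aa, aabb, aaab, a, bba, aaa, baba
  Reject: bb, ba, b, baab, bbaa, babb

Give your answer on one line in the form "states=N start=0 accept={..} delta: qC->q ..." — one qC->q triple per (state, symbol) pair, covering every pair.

State merging on the prefix tree: take the shortest (then alphabetical) example prefix whose next move is undefined and point that move at state 0, else 1, else 2, ...; a target is out if some Accept/Reject pair would then sit in one state with the same input left (inseparable). If every existing state is out, open a new one.
a: 0a undefined. 0a->0: no, ab/b meet in 0 with "b" left. Open state 1: 0a->1.
b: 0b undefined. 0b->0: no, baa/bbaa meet in 1 with "a" left. 0b->1: no, ab/bb meet in 1 with "b" left. Open state 2: 0b->2.
aa: 1a undefined. 1a->0: no, aab/b meet in 2. 1a->1: ok.
ab: 1b undefined. 1b->0: no, abb/b meet in 2. 1b->1: ok.
ba: 2a undefined. 2a->0: no, baa/baab meet in 1. 2a->1: no, baa/ba meet in 1. 2a->2: no, baa/ba meet in 2. Open state 3: 2a->3.
bb: 2b undefined. 2b->0: no, abab/bbaa meet in 1. 2b->1: no, abab/bb meet in 1. 2b->2: no, baa/bbaa meet in 3 with "a" left. 2b->3: ok.
baa: 3a undefined. 3a->0: no, abab/bbaa meet in 1. 3a->1: no, baa/baab meet in 1. 3a->2: no, baa/b meet in 2. 3a->3: no, baa/bb meet in 3. Open state 4: 3a->4.
bab: 3b undefined. 3b->0: ok.
baab: 4b undefined. 4b->0: ok.
bbaa: 4a undefined. 4a->0: ok.
All examples now run through 5 states with every (state, symbol) defined. Accept strings end in {1,4}, Reject strings end in {0,2,3}; accept={1,4}.

states=5 start=0 accept={1,4} delta: 0a->1 0b->2 1a->1 1b->1 2a->3 2b->3 3a->4 3b->0 4a->0 4b->0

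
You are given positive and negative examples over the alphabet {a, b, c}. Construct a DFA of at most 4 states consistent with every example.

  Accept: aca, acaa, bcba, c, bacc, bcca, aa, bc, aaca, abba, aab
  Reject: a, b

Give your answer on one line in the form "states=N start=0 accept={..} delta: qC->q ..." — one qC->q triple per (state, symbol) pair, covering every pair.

Grow the machine one transition at a time. Run the examples from 0; the earliest place one falls off (shortest prefix, ties alphabetical) gets sent to the lowest-numbered state that keeps every Accept/Reject pair distinguishable — a pair clashes when both reach the same state with identical unread suffix — and to a fresh state only if none does.
a: 0a undefined. 0a->0: no, aa/a meet in 0. Open state 1: 0a->1.
b: 0b undefined. 0b->0: ok.
c: 0c undefined. 0c->0: no, bcba/a meet in 1. 0c->1: no, c/a meet in 1. Open state 2: 0c->2.
aa: 1a undefined. 1a->0: no, aa/b meet in 0. 1a->1: no, aa/a meet in 1. 1a->2: ok.
ab: 1b undefined. 1b->0: no, abba/a meet in 1. 1b->1: ok.
ac: 1c undefined. 1c->0: no, aca/a meet in 1. 1c->1: no, bacc/a meet in 1. 1c->2: ok.
aab: 2b undefined. 2b->0: no, bcba/a meet in 1. 2b->1: no, aab/a meet in 1. 2b->2: ok.
aac: 2c undefined. 2c->0: no, bacc/b meet in 0. 2c->1: no, bacc/a meet in 1. 2c->2: ok.
aca: 2a undefined. 2a->0: no, aca/b meet in 0. 2a->1: no, aca/a meet in 1. 2a->2: ok.
All examples now run through 3 states with every (state, symbol) defined. Accept strings end in {2}, Reject strings end in {0,1}; accept={2}.

states=3 start=0 accept={2} delta: 0a->1 0b->0 0c->2 1a->2 1b->1 1c->2 2a->2 2b->2 2c->2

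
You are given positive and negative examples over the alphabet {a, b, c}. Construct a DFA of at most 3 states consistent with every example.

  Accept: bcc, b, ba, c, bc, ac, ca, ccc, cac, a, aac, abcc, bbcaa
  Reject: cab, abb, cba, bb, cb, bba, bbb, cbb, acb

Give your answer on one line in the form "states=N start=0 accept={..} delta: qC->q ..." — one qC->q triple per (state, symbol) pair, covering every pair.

Grow the machine one transition at a time. Run the examples from 0; the earliest place one falls off (shortest prefix, ties alphabetical) gets sent to the lowest-numbered state that keeps every Accept/Reject pair distinguishable — a pair clashes when both reach the same state with identical unread suffix — and to a fresh state only if none does.
a: 0a undefined. 0a->0: ok.
b: 0b undefined. 0b->0: no, b/abb meet in 0. Open state 1: 0b->1.
c: 0c undefined. 0c->0: no, b/cab meet in 1. 0c->1: ok.
ba: 1a undefined. 1a->0: no, b/cab meet in 1. 1a->1: ok.
bb: 1b undefined. 1b->0: no, b/bbb meet in 1. 1b->1: no, b/cab meet in 1. Open state 2: 1b->2.
bc: 1c undefined. 1c->0: ok.
bba: 2a undefined. 2a->0: no, bc/cba meet in 0. 2a->1: no, bcc/cba meet in 1. 2a->2: ok.
bbb: 2b undefined. 2b->0: no, bc/bbb meet in 0. 2b->1: no, bcc/bbb meet in 1. 2b->2: ok.
bbc: 2c undefined. 2c->0: ok.
All examples now run through 3 states with every (state, symbol) defined. Accept strings end in {0,1}, Reject strings end in {2}; accept={0,1}.

states=3 start=0 accept={0,1} delta: 0a->0 0b->1 0c->1 1a->1 1b->2 1c->0 2a->2 2b->2 2c->0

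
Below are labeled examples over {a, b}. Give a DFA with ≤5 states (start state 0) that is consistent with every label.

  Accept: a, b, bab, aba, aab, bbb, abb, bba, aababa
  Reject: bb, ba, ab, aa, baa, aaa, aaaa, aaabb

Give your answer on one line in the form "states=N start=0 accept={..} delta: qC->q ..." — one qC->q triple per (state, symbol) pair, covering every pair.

Fold the examples into a partial DFA from state 0: repeatedly fix the first undefined (state, symbol) met by the shortest-then-alphabetical prefix, trying targets in increasing order and rejecting any under which an Accept and a Reject string meet in one state with the same remainder; add a state when all current targets are rejected. Accepting states are where Accept strings end.
a: 0a undefined. 0a->0: no, a/aa meet in 0. Open state 1: 0a->1.
b: 0b undefined. 0b->0: no, a/ba meet in 1. 0b->1: ok.
aa: 1a undefined. 1a->0: no, a/baa meet in 1. 1a->1: no, a/ba meet in 1. Open state 2: 1a->2.
ab: 1b undefined. 1b->0: ok.
aaa: 2a undefined. 2a->0: no, a/aaaa meet in 1. 2a->1: no, a/baa meet in 1. 2a->2: ok.
aab: 2b undefined. 2b->0: no, a/aaabb meet in 1. 2b->1: no, aababa/ba meet in 2. 2b->2: no, bab/ba meet in 2. Open state 3: 2b->3.
aaba: 3a undefined. 3a->0: no, aababa/ba meet in 2. 3a->1: ok.
aaabb: 3b undefined. 3b->0: ok.
All examples now run through 4 states with every (state, symbol) defined. Accept strings end in {1,3}, Reject strings end in {0,2}; accept={1,3}.

states=4 start=0 accept={1,3} delta: 0a->1 0b->1 1a->2 1b->0 2a->2 2b->3 3a->1 3b->0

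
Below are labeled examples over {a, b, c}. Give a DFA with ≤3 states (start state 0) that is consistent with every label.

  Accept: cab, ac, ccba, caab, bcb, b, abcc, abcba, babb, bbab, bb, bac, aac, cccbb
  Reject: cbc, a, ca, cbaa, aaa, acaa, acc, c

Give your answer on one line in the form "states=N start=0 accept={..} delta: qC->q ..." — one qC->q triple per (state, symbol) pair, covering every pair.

Fold the examples into a partial DFA from state 0: repeatedly fix the first undefined (state, symbol) met by the shortest-then-alphabetical prefix, trying targets in increasing order and rejecting any under which an Accept and a Reject string meet in one state with the same remainder; add a state when all current targets are rejected. Accepting states are where Accept strings end.
a: 0a undefined. 0a->0: no, ac/c meet in 0 with "c" left. Open state 1: 0a->1.
b: 0b undefined. 0b->0: ok.
c: 0c undefined. 0c->0: no, ccba/a meet in 1. 0c->1: ok.
aa: 1a undefined. 1a->0: no, cab/ca meet in 0. 1a->1: ok.
ab: 1b undefined. 1b->0: no, abcba/cbc meet in 1. 1b->1: no, cab/a meet in 1. Open state 2: 1b->2.
ac: 1c undefined. 1c->0: no, ccba/a meet in 1. 1c->1: no, ac/a meet in 1. 1c->2: ok.
abc: 2c undefined. 2c->0: no, b/cbc meet in 0. 2c->1: ok.
aca: 2a undefined. 2a->0: ok.
ccb: 2b undefined. 2b->0: no, ccba/cbc meet in 1. 2b->1: no, ccba/cbc meet in 1. 2b->2: ok.
All examples now run through 3 states with every (state, symbol) defined. Accept strings end in {0,2}, Reject strings end in {1}; accept={0,2}.

states=3 start=0 accept={0,2} delta: 0a->1 0b->0 0c->1 1a->1 1b->2 1c->2 2a->0 2b->2 2c->1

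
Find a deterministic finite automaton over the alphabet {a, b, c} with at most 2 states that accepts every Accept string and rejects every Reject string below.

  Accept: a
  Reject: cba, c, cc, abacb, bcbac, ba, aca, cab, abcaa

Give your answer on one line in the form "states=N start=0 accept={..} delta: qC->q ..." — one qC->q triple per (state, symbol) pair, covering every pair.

states=2 start=0 accept={0} delta: 0a->0 0b->1 0c->1 1a->1 1b->1 1c->1

State merging on the prefix tree: take the shortest (then alphabetical) example prefix whose next move is undefined and point that move at state 0, else 1, else 2, ...; a target is out if some Accept/Reject pair would then sit in one state with the same input left (inseparable). If every existing state is out, open a new one.
a: 0a undefined. 0a->0: ok.
b: 0b undefined. 0b->0: no, a/ba meet in 0. Open state 1: 0b->1.
c: 0c undefined. 0c->0: no, a/c meet in 0. 0c->1: ok.
ba: 1a undefined. 1a->0: no, a/ba meet in 0. 1a->1: ok.
bc: 1c undefined. 1c->0: no, a/cc meet in 0. 1c->1: ok.
cb: 1b undefined. 1b->0: no, a/cba meet in 0. 1b->1: ok.
All examples now run through 2 states with every (state, symbol) defined. Accept strings end in {0}, Reject strings end in {1}; accept={0}.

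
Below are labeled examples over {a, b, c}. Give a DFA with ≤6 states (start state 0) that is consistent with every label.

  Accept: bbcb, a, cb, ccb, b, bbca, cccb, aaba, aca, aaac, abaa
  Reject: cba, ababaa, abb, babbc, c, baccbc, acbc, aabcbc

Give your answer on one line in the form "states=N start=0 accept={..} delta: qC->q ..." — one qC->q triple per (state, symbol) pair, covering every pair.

states=5 start=0 accept={0,1,3} delta: 0a->1 0b->0 0c->2 1a->0 1b->3 1c->0 2a->3 2b->3 2c->0 3a->4 3b->4 3c->2 4a->0 4b->2 4c->2

Grow the machine one transition at a time. Run the examples from 0; the earliest place one falls off (shortest prefix, ties alphabetical) gets sent to the lowest-numbered state that keeps every Accept/Reject pair distinguishable — a pair clashes when both reach the same state with identical unread suffix — and to a fresh state only if none does.
a: 0a undefined. 0a->0: no, aaac/c meet in 0 with "c" left. Open state 1: 0a->1.
b: 0b undefined. 0b->0: ok.
c: 0c undefined. 0c->0: no, bbcb/c meet in 0. 0c->1: no, a/c meet in 1. Open state 2: 0c->2.
aa: 1a undefined. 1a->0: ok.
ab: 1b undefined. 1b->0: no, b/ababaa meet in 0. 1b->1: no, a/abb meet in 1. 1b->2: no, bbcb/abb meet in 2 with "b" left. Open state 3: 1b->3.
ac: 1c undefined. 1c->0: ok.
cb: 2b undefined. 2b->0: no, a/cba meet in 1. 2b->1: no, b/cba meet in 0. 2b->2: no, bbcb/c meet in 2. 2b->3: ok.
cc: 2c undefined. 2c->0: ok.
aba: 3a undefined. 3a->0: no, ccb/cba meet in 0. 3a->1: no, a/cba meet in 1. 3a->2: no, bbca/ababaa meet in 2 with "a" left. 3a->3: no, bbcb/cba meet in 3. Open state 4: 3a->4.
abb: 3b undefined. 3b->0: no, ccb/abb meet in 0. 3b->1: no, a/abb meet in 1. 3b->2: no, ccb/babbc meet in 0. 3b->3: no, bbcb/abb meet in 3. 3b->4: ok.
abaa: 4a undefined. 4a->0: ok.
abab: 4b undefined. 4b->0: no, ccb/ababaa meet in 0. 4b->1: no, a/ababaa meet in 1. 4b->2: ok.
bbca: 2a undefined. 2a->0: no, a/ababaa meet in 1. 2a->1: no, ccb/ababaa meet in 0. 2a->2: no, bbca/ababaa meet in 2. 2a->3: ok.
babbc: 4c undefined. 4c->0: no, ccb/babbc meet in 0. 4c->1: no, a/babbc meet in 1. 4c->2: ok.
aabcbc: 3c undefined. 3c->0: no, ccb/baccbc meet in 0. 3c->1: no, a/baccbc meet in 1. 3c->2: ok.
All examples now run through 5 states with every (state, symbol) defined. Accept strings end in {0,1,3}, Reject strings end in {2,4}; accept={0,1,3}.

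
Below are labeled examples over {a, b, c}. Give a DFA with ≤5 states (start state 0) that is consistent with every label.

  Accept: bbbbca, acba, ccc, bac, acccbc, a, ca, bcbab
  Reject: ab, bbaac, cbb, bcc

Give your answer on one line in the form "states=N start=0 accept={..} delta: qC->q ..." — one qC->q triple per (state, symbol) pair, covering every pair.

Fold the examples into a partial DFA from state 0: repeatedly fix the first undefined (state, symbol) met by the shortest-then-alphabetical prefix, trying targets in increasing order and rejecting any under which an Accept and a Reject string meet in one state with the same remainder; add a state when all current targets are rejected. Accepting states are where Accept strings end.
a: 0a undefined. 0a->0: ok.
b: 0b undefined. 0b->0: no, bac/bbaac meet in 0 with "c" left. Open state 1: 0b->1.
c: 0c undefined. 0c->0: ok.
ba: 1a undefined. 1a->0: ok.
bb: 1b undefined. 1b->0: no, bbbbca/bbaac meet in 0. 1b->1: no, acba/bbaac meet in 0. Open state 2: 1b->2.
bc: 1c undefined. 1c->0: no, acba/bcc meet in 0. 1c->1: no, acccbc/ab meet in 1. 1c->2: no, acccbc/cbb meet in 2. Open state 3: 1c->3.
bba: 2a undefined. 2a->0: no, acba/bbaac meet in 0. 2a->1: no, acba/bbaac meet in 0. 2a->2: ok.
bbb: 2b undefined. 2b->0: ok.
bcb: 3b undefined. 3b->0: no, bcbab/ab meet in 1. 3b->1: no, bcbab/ab meet in 1. 3b->2: ok.
bcc: 3c undefined. 3c->0: no, acba/bcc meet in 0. 3c->1: ok.
bbaac: 2c undefined. 2c->0: no, acba/bbaac meet in 0. 2c->1: ok.
bbbbca: 3a undefined. 3a->0: ok.
All examples now run through 4 states with every (state, symbol) defined. Accept strings end in {0,3}, Reject strings end in {1,2}; accept={0,3}.

states=4 start=0 accept={0,3} delta: 0a->0 0b->1 0c->0 1a->0 1b->2 1c->3 2a->2 2b->0 2c->1 3a->0 3b->2 3c->1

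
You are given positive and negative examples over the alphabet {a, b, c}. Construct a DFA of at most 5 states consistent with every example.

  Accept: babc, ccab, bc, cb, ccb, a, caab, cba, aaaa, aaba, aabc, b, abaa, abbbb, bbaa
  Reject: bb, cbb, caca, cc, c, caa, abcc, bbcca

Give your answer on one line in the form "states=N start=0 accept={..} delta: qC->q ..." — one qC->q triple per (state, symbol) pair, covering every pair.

states=4 start=0 accept={0,1} delta: 0a->0 0b->1 0c->2 1a->0 1b->3 1c->0 2a->2 2b->1 2c->2 3a->0 3b->0 3c->0

Grow the machine one transition at a time. Run the examples from 0; the earliest place one falls off (shortest prefix, ties alphabetical) gets sent to the lowest-numbered state that keeps every Accept/Reject pair distinguishable — a pair clashes when both reach the same state with identical unread suffix — and to a fresh state only if none does.
a: 0a undefined. 0a->0: ok.
b: 0b undefined. 0b->0: no, babc/c meet in 0 with "c" left. Open state 1: 0b->1.
c: 0c undefined. 0c->0: no, a/caca meet in 0. 0c->1: no, bc/cc meet in 1 with "c" left. Open state 2: 0c->2.
ba: 1a undefined. 1a->0: ok.
bb: 1b undefined. 1b->0: no, a/bb meet in 0. 1b->1: no, b/bb meet in 1. 1b->2: no, abbbb/cbb meet in 2 with "bb" left. Open state 3: 1b->3.
bc: 1c undefined. 1c->0: ok.
ca: 2a undefined. 2a->0: no, babc/caca meet in 0. 2a->1: no, babc/caca meet in 0. 2a->2: ok.
cb: 2b undefined. 2b->0: no, b/cbb meet in 1. 2b->1: ok.
cc: 2c undefined. 2c->0: no, babc/caca meet in 0. 2c->1: no, babc/caca meet in 0. 2c->2: ok.
bba: 3a undefined. 3a->0: ok.
bbc: 3c undefined. 3c->0: ok.
abbb: 3b undefined. 3b->0: ok.
All examples now run through 4 states with every (state, symbol) defined. Accept strings end in {0,1}, Reject strings end in {2,3}; accept={0,1}.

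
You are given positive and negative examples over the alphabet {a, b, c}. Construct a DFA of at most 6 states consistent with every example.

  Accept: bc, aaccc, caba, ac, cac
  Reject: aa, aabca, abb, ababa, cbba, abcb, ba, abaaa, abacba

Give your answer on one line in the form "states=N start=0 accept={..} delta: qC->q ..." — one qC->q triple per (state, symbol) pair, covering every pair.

states=3 start=0 accept={1} delta: 0a->0 0b->0 0c->1 1a->2 1b->0 1c->0 2a->1 2b->2 2c->1

State merging on the prefix tree: take the shortest (then alphabetical) example prefix whose next move is undefined and point that move at state 0, else 1, else 2, ...; a target is out if some Accept/Reject pair would then sit in one state with the same input left (inseparable). If every existing state is out, open a new one.
a: 0a undefined. 0a->0: ok.
b: 0b undefined. 0b->0: ok.
c: 0c undefined. 0c->0: no, bc/aa meet in 0. Open state 1: 0c->1.
ca: 1a undefined. 1a->0: no, caba/aa meet in 0. 1a->1: no, bc/aabca meet in 1. Open state 2: 1a->2.
cb: 1b undefined. 1b->0: ok.
cab: 2b undefined. 2b->0: no, caba/aa meet in 0. 2b->1: no, caba/aabca meet in 2. 2b->2: ok.
cac: 2c undefined. 2c->0: no, cac/aa meet in 0. 2c->1: ok.
aacc: 1c undefined. 1c->0: ok.
caba: 2a undefined. 2a->0: no, caba/aa meet in 0. 2a->1: ok.
All examples now run through 3 states with every (state, symbol) defined. Accept strings end in {1}, Reject strings end in {0,2}; accept={1}.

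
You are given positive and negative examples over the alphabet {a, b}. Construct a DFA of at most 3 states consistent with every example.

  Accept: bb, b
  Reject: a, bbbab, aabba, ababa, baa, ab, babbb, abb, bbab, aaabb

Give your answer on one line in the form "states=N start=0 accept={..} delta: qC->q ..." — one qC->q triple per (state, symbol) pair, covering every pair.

Fold the examples into a partial DFA from state 0: repeatedly fix the first undefined (state, symbol) met by the shortest-then-alphabetical prefix, trying targets in increasing order and rejecting any under which an Accept and a Reject string meet in one state with the same remainder; add a state when all current targets are rejected. Accepting states are where Accept strings end.
a: 0a undefined. 0a->0: no, bb/abb meet in 0 with "bb" left. Open state 1: 0a->1.
b: 0b undefined. 0b->0: ok.
aa: 1a undefined. 1a->0: no, bb/baa meet in 0. 1a->1: ok.
ab: 1b undefined. 1b->0: no, bb/bbbab meet in 0. 1b->1: ok.
All examples now run through 2 states with every (state, symbol) defined. Accept strings end in {0}, Reject strings end in {1}; accept={0}.

states=2 start=0 accept={0} delta: 0a->1 0b->0 1a->1 1b->1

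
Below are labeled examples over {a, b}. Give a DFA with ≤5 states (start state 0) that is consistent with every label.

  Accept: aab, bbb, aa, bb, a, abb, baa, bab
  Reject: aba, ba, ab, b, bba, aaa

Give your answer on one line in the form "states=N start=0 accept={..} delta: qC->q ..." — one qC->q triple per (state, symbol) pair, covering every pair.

states=5 start=0 accept={1,3} delta: 0a->1 0b->2 1a->3 1b->2 2a->4 2b->3 3a->0 3b->1 4a->1 4b->1

Grow the machine one transition at a time. Run the examples from 0; the earliest place one falls off (shortest prefix, ties alphabetical) gets sent to the lowest-numbered state that keeps every Accept/Reject pair distinguishable — a pair clashes when both reach the same state with identical unread suffix — and to a fresh state only if none does.
a: 0a undefined. 0a->0: no, aab/ab meet in 0 with "b" left. Open state 1: 0a->1.
b: 0b undefined. 0b->0: no, bbb/b meet in 0. 0b->1: no, aa/ba meet in 1 with "a" left. Open state 2: 0b->2.
aa: 1a undefined. 1a->0: no, aab/b meet in 2. 1a->1: no, aab/ab meet in 1 with "b" left. 1a->2: no, aa/b meet in 2. Open state 3: 1a->3.
ab: 1b undefined. 1b->0: no, a/aba meet in 1. 1b->1: no, aa/aba meet in 3. 1b->2: ok.
ba: 2a undefined. 2a->0: no, bab/ab meet in 2. 2a->1: no, a/aba meet in 1. 2a->2: no, baa/aba meet in 2. 2a->3: no, aa/aba meet in 3. Open state 4: 2a->4.
bb: 2b undefined. 2b->0: no, bbb/ab meet in 2. 2b->1: no, bbb/ab meet in 2. 2b->2: no, bbb/ab meet in 2. 2b->3: ok.
aaa: 3a undefined. 3a->0: ok.
aab: 3b undefined. 3b->0: no, aab/bba meet in 0. 3b->1: ok.
baa: 4a undefined. 4a->0: no, baa/bba meet in 0. 4a->1: ok.
bab: 4b undefined. 4b->0: no, bab/bba meet in 0. 4b->1: ok.
All examples now run through 5 states with every (state, symbol) defined. Accept strings end in {1,3}, Reject strings end in {0,2,4}; accept={1,3}.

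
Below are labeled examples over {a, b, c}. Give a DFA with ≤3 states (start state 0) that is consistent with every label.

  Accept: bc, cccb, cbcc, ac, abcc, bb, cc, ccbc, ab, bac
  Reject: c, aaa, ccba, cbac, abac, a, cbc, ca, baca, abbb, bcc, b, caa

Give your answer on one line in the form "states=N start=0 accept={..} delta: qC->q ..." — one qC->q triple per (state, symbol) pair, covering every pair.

states=3 start=0 accept={0,2} delta: 0a->1 0b->1 0c->1 1a->1 1b->2 1c->0 2a->0 2b->0 2c->1

Grow the machine one transition at a time. Run the examples from 0; the earliest place one falls off (shortest prefix, ties alphabetical) gets sent to the lowest-numbered state that keeps every Accept/Reject pair distinguishable — a pair clashes when both reach the same state with identical unread suffix — and to a fresh state only if none does.
a: 0a undefined. 0a->0: no, ac/c meet in 0 with "c" left. Open state 1: 0a->1.
b: 0b undefined. 0b->0: no, bc/c meet in 0 with "c" left. 0b->1: ok.
c: 0c undefined. 0c->0: no, bc/cbc meet in 1 with "c" left. 0c->1: ok.
aa: 1a undefined. 1a->0: no, bac/c meet in 1. 1a->1: ok.
ab: 1b undefined. 1b->0: no, bc/cbac meet in 1 with "c" left. 1b->1: no, bc/cbac meet in 1 with "c" left. Open state 2: 1b->2.
ac: 1c undefined. 1c->0: ok.
aba: 2a undefined. 2a->0: ok.
abb: 2b undefined. 2b->0: ok.
abc: 2c undefined. 2c->0: no, bc/cbc meet in 0. 2c->1: ok.
All examples now run through 3 states with every (state, symbol) defined. Accept strings end in {0,2}, Reject strings end in {1}; accept={0,2}.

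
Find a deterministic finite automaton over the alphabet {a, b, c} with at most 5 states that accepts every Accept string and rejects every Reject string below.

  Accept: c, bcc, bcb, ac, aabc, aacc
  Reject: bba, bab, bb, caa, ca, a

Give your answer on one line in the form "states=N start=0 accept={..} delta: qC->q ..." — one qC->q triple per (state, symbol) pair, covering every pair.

Grow the machine one transition at a time. Run the examples from 0; the earliest place one falls off (shortest prefix, ties alphabetical) gets sent to the lowest-numbered state that keeps every Accept/Reject pair distinguishable — a pair clashes when both reach the same state with identical unread suffix — and to a fresh state only if none does.
a: 0a undefined. 0a->0: ok.
b: 0b undefined. 0b->0: ok.
c: 0c undefined. 0c->0: no, c/bba meet in 0. Open state 1: 0c->1.
ca: 1a undefined. 1a->0: ok.
bcb: 1b undefined. 1b->0: no, bcb/bba meet in 0. 1b->1: ok.
bcc: 1c undefined. 1c->0: no, bcc/bba meet in 0. 1c->1: ok.
All examples now run through 2 states with every (state, symbol) defined. Accept strings end in {1}, Reject strings end in {0}; accept={1}.

states=2 start=0 accept={1} delta: 0a->0 0b->0 0c->1 1a->0 1b->1 1c->1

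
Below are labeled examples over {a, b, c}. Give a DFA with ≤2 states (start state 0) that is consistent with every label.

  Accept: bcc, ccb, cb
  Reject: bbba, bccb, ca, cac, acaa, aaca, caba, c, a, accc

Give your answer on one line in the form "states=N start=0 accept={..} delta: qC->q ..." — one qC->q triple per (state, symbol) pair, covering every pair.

Fold the examples into a partial DFA from state 0: repeatedly fix the first undefined (state, symbol) met by the shortest-then-alphabetical prefix, trying targets in increasing order and rejecting any under which an Accept and a Reject string meet in one state with the same remainder; add a state when all current targets are rejected. Accepting states are where Accept strings end.
a: 0a undefined. 0a->0: ok.
b: 0b undefined. 0b->0: no, ccb/bccb meet in 0 with "ccb" left. Open state 1: 0b->1.
c: 0c undefined. 0c->0: ok.
bb: 1b undefined. 1b->0: ok.
bc: 1c undefined. 1c->0: no, bcc/ca meet in 0. 1c->1: ok.
bbba: 1a undefined. 1a->0: ok.
All examples now run through 2 states with every (state, symbol) defined. Accept strings end in {1}, Reject strings end in {0}; accept={1}.

states=2 start=0 accept={1} delta: 0a->0 0b->1 0c->0 1a->0 1b->0 1c->1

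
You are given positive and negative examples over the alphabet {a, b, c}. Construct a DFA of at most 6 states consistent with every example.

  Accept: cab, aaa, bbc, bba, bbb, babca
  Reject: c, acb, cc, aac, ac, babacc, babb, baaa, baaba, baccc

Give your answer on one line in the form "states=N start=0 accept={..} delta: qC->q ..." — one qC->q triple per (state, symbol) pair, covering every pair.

State merging on the prefix tree: take the shortest (then alphabetical) example prefix whose next move is undefined and point that move at state 0, else 1, else 2, ...; a target is out if some Accept/Reject pair would then sit in one state with the same input left (inseparable). If every existing state is out, open a new one.
a: 0a undefined. 0a->0: ok.
b: 0b undefined. 0b->0: no, aaa/babb meet in 0. Open state 1: 0b->1.
c: 0c undefined. 0c->0: no, cab/acb meet in 1. 0c->1: ok.
ba: 1a undefined. 1a->0: no, cab/c meet in 1. 1a->1: no, cab/acb meet in 1 with "b" left. Open state 2: 1a->2.
bb: 1b undefined. 1b->0: no, aaa/acb meet in 0. 1b->1: no, bbc/cc meet in 1 with "c" left. 1b->2: ok.
cc: 1c undefined. 1c->0: no, aaa/cc meet in 0. 1c->1: ok.
baa: 2a undefined. 2a->0: no, aaa/baaa meet in 0. 2a->1: no, bba/c meet in 1. 2a->2: no, bba/acb meet in 2. Open state 3: 2a->3.
bab: 2b undefined. 2b->0: no, babca/acb meet in 2. 2b->1: no, cab/c meet in 1. 2b->2: no, cab/acb meet in 2. 2b->3: ok.
bac: 2c undefined. 2c->0: ok.
baaa: 3a undefined. 3a->0: no, aaa/baaa meet in 0. 3a->1: ok.
baab: 3b undefined. 3b->0: no, aaa/babb meet in 0. 3b->1: ok.
babc: 3c undefined. 3c->0: ok.
All examples now run through 4 states with every (state, symbol) defined. Accept strings end in {0,3}, Reject strings end in {1,2}; accept={0,3}.

states=4 start=0 accept={0,3} delta: 0a->0 0b->1 0c->1 1a->2 1b->2 1c->1 2a->3 2b->3 2c->0 3a->1 3b->1 3c->0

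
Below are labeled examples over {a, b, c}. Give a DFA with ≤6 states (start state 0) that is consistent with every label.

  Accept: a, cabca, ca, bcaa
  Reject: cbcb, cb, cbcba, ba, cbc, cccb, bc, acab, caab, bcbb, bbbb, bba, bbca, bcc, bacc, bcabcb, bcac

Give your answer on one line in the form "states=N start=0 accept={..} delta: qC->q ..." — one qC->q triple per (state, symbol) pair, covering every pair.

Grow the machine one transition at a time. Run the examples from 0; the earliest place one falls off (shortest prefix, ties alphabetical) gets sent to the lowest-numbered state that keeps every Accept/Reject pair distinguishable — a pair clashes when both reach the same state with identical unread suffix — and to a fresh state only if none does.
a: 0a undefined. 0a->0: ok.
b: 0b undefined. 0b->0: no, a/ba meet in 0. Open state 1: 0b->1.
c: 0c undefined. 0c->0: ok.
ba: 1a undefined. 1a->0: no, a/ba meet in 0. 1a->1: ok.
bb: 1b undefined. 1b->0: no, a/bbbb meet in 0. 1b->1: no, cabca/bbca meet in 1 with "ca" left. Open state 2: 1b->2.
bc: 1c undefined. 1c->0: no, a/cbc meet in 0. 1c->1: no, cabca/cb meet in 1. 1c->2: no, cabca/bba meet in 2 with "a" left. Open state 3: 1c->3.
bba: 2a undefined. 2a->0: no, a/bba meet in 0. 2a->1: ok.
bbb: 2b undefined. 2b->0: ok.
bbc: 2c undefined. 2c->0: no, a/bbca meet in 0. 2c->1: ok.
bca: 3a undefined. 3a->0: no, a/bcac meet in 0. 3a->1: no, cabca/cb meet in 1. 3a->2: no, bcaa/cb meet in 1. 3a->3: no, cabca/cbc meet in 3. Open state 4: 3a->4.
bcb: 3b undefined. 3b->0: no, a/cbcb meet in 0. 3b->1: ok.
bcc: 3c undefined. 3c->0: no, a/bcc meet in 0. 3c->1: ok.
bcaa: 4a undefined. 4a->0: ok.
bcab: 4b undefined. 4b->0: ok.
bcac: 4c undefined. 4c->0: no, a/bcac meet in 0. 4c->1: ok.
All examples now run through 5 states with every (state, symbol) defined. Accept strings end in {0,4}, Reject strings end in {1,2,3}; accept={0,4}.

states=5 start=0 accept={0,4} delta: 0a->0 0b->1 0c->0 1a->1 1b->2 1c->3 2a->1 2b->0 2c->1 3a->4 3b->1 3c->1 4a->0 4b->0 4c->1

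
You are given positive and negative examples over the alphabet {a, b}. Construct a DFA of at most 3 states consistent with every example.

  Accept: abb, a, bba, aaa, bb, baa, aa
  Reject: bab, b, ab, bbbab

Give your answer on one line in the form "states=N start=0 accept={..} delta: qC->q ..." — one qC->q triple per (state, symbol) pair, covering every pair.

Fold the examples into a partial DFA from state 0: repeatedly fix the first undefined (state, symbol) met by the shortest-then-alphabetical prefix, trying targets in increasing order and rejecting any under which an Accept and a Reject string meet in one state with the same remainder; add a state when all current targets are rejected. Accepting states are where Accept strings end.
a: 0a undefined. 0a->0: ok.
b: 0b undefined. 0b->0: no, abb/bab meet in 0. Open state 1: 0b->1.
ba: 1a undefined. 1a->0: ok.
bb: 1b undefined. 1b->0: ok.
All examples now run through 2 states with every (state, symbol) defined. Accept strings end in {0}, Reject strings end in {1}; accept={0}.

states=2 start=0 accept={0} delta: 0a->0 0b->1 1a->0 1b->0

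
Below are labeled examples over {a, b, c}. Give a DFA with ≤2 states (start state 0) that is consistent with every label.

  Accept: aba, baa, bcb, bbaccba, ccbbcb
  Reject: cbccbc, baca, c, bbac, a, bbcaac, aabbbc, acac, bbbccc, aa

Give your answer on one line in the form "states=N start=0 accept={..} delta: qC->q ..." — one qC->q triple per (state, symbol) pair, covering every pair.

State merging on the prefix tree: take the shortest (then alphabetical) example prefix whose next move is undefined and point that move at state 0, else 1, else 2, ...; a target is out if some Accept/Reject pair would then sit in one state with the same input left (inseparable). If every existing state is out, open a new one.
a: 0a undefined. 0a->0: ok.
b: 0b undefined. 0b->0: no, aba/a meet in 0. Open state 1: 0b->1.
c: 0c undefined. 0c->0: ok.
ba: 1a undefined. 1a->0: no, aba/baca meet in 0. 1a->1: ok.
bb: 1b undefined. 1b->0: ok.
bc: 1c undefined. 1c->0: ok.
All examples now run through 2 states with every (state, symbol) defined. Accept strings end in {1}, Reject strings end in {0}; accept={1}.

states=2 start=0 accept={1} delta: 0a->0 0b->1 0c->0 1a->1 1b->0 1c->0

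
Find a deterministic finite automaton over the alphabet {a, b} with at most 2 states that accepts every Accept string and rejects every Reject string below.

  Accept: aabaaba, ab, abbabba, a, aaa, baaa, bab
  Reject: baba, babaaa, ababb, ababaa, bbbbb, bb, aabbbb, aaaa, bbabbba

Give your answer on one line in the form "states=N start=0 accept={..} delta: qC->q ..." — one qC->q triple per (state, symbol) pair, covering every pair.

Grow the machine one transition at a time. Run the examples from 0; the earliest place one falls off (shortest prefix, ties alphabetical) gets sent to the lowest-numbered state that keeps every Accept/Reject pair distinguishable — a pair clashes when both reach the same state with identical unread suffix — and to a fresh state only if none does.
a: 0a undefined. 0a->0: no, a/aaaa meet in 0. Open state 1: 0a->1.
b: 0b undefined. 0b->0: ok.
aa: 1a undefined. 1a->0: ok.
ab: 1b undefined. 1b->0: no, aabaaba/baba meet in 1. 1b->1: ok.
All examples now run through 2 states with every (state, symbol) defined. Accept strings end in {1}, Reject strings end in {0}; accept={1}.

states=2 start=0 accept={1} delta: 0a->1 0b->0 1a->0 1b->1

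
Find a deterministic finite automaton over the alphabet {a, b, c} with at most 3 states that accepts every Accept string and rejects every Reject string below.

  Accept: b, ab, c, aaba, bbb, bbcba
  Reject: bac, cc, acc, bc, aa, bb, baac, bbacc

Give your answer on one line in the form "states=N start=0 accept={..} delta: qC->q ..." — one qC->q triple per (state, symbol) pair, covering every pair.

states=3 start=0 accept={1} delta: 0a->0 0b->1 0c->1 1a->1 1b->2 1c->0 2a->0 2b->1 2c->0

Fold the examples into a partial DFA from state 0: repeatedly fix the first undefined (state, symbol) met by the shortest-then-alphabetical prefix, trying targets in increasing order and rejecting any under which an Accept and a Reject string meet in one state with the same remainder; add a state when all current targets are rejected. Accepting states are where Accept strings end.
a: 0a undefined. 0a->0: ok.
b: 0b undefined. 0b->0: no, b/aa meet in 0. Open state 1: 0b->1.
c: 0c undefined. 0c->0: no, c/cc meet in 0. 0c->1: ok.
ba: 1a undefined. 1a->0: no, b/bac meet in 1. 1a->1: ok.
bb: 1b undefined. 1b->0: no, bbcba/aa meet in 0. 1b->1: no, b/bb meet in 1. Open state 2: 1b->2.
bc: 1c undefined. 1c->0: ok.
bba: 2a undefined. 2a->0: ok.
bbb: 2b undefined. 2b->0: no, bbb/bac meet in 0. 2b->1: ok.
bbc: 2c undefined. 2c->0: ok.
All examples now run through 3 states with every (state, symbol) defined. Accept strings end in {1}, Reject strings end in {0,2}; accept={1}.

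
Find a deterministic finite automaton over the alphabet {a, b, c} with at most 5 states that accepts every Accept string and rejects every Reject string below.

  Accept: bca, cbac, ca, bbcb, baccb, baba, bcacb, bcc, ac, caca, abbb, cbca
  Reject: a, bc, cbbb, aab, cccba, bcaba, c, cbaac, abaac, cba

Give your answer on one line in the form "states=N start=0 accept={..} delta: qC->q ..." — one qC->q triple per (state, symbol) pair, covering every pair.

states=5 start=0 accept={3,4} delta: 0a->1 0b->0 0c->2 1a->0 1b->2 1c->3 2a->3 2b->4 2c->3 3a->0 3b->0 3c->2 4a->1 4b->3 4c->2

Fold the examples into a partial DFA from state 0: repeatedly fix the first undefined (state, symbol) met by the shortest-then-alphabetical prefix, trying targets in increasing order and rejecting any under which an Accept and a Reject string meet in one state with the same remainder; add a state when all current targets are rejected. Accepting states are where Accept strings end.
a: 0a undefined. 0a->0: no, ac/c meet in 0 with "c" left. Open state 1: 0a->1.
b: 0b undefined. 0b->0: ok.
c: 0c undefined. 0c->0: no, bca/a meet in 1. 0c->1: no, baba/cba meet in 1 with "ba" left. Open state 2: 0c->2.
aa: 1a undefined. 1a->0: ok.
ab: 1b undefined. 1b->0: no, baba/a meet in 1. 1b->1: no, baba/aab meet in 0. 1b->2: ok.
ac: 1c undefined. 1c->0: no, ac/aab meet in 0. 1c->1: no, baccb/bc meet in 2. 1c->2: no, ac/bc meet in 2. Open state 3: 1c->3.
ca: 2a undefined. 2a->0: no, bca/aab meet in 0. 2a->1: no, bca/a meet in 1. 2a->2: no, bca/bc meet in 2. 2a->3: ok.
cb: 2b undefined. 2b->0: no, bbcb/cbbb meet in 0. 2b->1: no, bca/cbaac meet in 3. 2b->2: no, bca/cba meet in 3. 2b->3: no, cbac/abaac meet in 3 with "ac" left. Open state 4: 2b->4.
cc: 2c undefined. 2c->0: no, bcc/aab meet in 0. 2c->1: no, bcc/a meet in 1. 2c->2: no, bcc/bc meet in 2. 2c->3: ok.
cac: 3c undefined. 3c->0: no, baccb/aab meet in 0. 3c->1: no, bca/cccba meet in 3. 3c->2: ok.
cba: 4a undefined. 4a->0: no, bca/cbaac meet in 3. 4a->1: ok.
cbb: 4b undefined. 4b->0: no, abbb/cbbb meet in 0. 4b->1: no, abbb/a meet in 1. 4b->2: no, bbcb/cbbb meet in 4. 4b->3: ok.
cbc: 4c undefined. 4c->0: no, cbca/a meet in 1. 4c->1: no, cbca/aab meet in 0. 4c->2: ok.
abaa: 3a undefined. 3a->0: ok.
bcab: 3b undefined. 3b->0: ok.
All examples now run through 5 states with every (state, symbol) defined. Accept strings end in {3,4}, Reject strings end in {0,1,2}; accept={3,4}.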